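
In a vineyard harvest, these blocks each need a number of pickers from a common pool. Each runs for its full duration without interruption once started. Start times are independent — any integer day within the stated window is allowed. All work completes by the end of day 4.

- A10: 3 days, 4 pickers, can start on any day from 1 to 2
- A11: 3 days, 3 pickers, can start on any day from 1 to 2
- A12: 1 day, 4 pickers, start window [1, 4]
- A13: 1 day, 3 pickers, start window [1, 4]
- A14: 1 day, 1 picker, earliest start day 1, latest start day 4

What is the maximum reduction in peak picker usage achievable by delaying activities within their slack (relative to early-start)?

Early-start peak: d1:15  d2:7  d3:7  d4:0 ⇒ 15.
Leveled (A10@1, A11@1, A12@4, A13@4, A14@1): d1:8  d2:7  d3:7  d4:7 ⇒ 8.
Reduction 15 − 8 = 7.

7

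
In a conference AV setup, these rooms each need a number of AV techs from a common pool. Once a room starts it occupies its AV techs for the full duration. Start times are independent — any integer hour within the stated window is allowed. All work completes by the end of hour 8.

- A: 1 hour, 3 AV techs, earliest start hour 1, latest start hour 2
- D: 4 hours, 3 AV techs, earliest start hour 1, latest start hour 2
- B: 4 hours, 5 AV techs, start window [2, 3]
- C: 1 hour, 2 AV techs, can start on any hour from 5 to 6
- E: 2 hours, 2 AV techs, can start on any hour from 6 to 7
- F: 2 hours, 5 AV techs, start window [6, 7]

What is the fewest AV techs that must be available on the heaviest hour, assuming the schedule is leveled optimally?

Schedule A@1, D@1, B@2, C@5, E@6, F@6: h1:6  h2:8  h3:8  h4:8  h5:7  h6:7  h7:7  h8:0 — peak 8.

8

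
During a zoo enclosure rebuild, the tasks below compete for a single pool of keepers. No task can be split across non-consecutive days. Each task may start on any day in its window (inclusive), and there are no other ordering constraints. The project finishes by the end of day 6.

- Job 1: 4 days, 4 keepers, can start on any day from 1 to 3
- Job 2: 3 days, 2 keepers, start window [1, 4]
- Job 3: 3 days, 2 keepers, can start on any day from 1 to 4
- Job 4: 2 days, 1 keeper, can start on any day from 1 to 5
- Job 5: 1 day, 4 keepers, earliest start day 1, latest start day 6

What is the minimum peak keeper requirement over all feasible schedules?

7

Early-start (Job 1@1, Job 2@1, Job 3@1, Job 4@1, Job 5@1) gives peak 13: d1:13  d2:9  d3:8  d4:4  d5:0  d6:0.
Shift Job 3→4, Job 5→5.
Schedule Job 1@1, Job 2@1, Job 3@4, Job 4@1, Job 5@5: d1:7  d2:7  d3:6  d4:6  d5:6  d6:2 — peak 7.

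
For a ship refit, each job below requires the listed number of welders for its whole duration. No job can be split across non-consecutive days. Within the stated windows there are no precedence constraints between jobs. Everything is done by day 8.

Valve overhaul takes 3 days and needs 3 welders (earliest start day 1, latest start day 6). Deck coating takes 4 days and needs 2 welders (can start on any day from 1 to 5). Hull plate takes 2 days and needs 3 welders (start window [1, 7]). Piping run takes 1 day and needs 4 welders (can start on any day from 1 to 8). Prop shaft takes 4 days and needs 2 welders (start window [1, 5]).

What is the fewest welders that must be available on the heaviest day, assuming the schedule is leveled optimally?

5

Early-start (Valve overhaul@1, Deck coating@1, Hull plate@1, Piping run@1, Prop shaft@1) gives peak 14: d1:14  d2:10  d3:7  d4:4  d5:0  d6:0  d7:0  d8:0.
Shift Hull plate→5, Piping run→8, Prop shaft→4.
Schedule Valve overhaul@1, Deck coating@1, Hull plate@5, Piping run@8, Prop shaft@4: d1:5  d2:5  d3:5  d4:4  d5:5  d6:5  d7:2  d8:4 — peak 5.
Total welder-days = 35 over 8 days ⇒ peak ≥ ⌈35/8⌉ = 5, so 5 is optimal.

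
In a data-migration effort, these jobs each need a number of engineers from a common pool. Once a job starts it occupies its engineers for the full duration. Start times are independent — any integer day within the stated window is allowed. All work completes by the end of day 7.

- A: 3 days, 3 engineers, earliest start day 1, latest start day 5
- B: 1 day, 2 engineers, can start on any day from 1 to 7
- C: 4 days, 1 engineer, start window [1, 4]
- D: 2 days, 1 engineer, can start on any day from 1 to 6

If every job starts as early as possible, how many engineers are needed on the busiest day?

Early-start schedule: A@1, B@1, C@1, D@1.
Load per day: day 1: 7, day 2: 5, day 3: 4, day 4: 1, day 5: 0, day 6: 0, day 7: 0.
Peak is 7.

7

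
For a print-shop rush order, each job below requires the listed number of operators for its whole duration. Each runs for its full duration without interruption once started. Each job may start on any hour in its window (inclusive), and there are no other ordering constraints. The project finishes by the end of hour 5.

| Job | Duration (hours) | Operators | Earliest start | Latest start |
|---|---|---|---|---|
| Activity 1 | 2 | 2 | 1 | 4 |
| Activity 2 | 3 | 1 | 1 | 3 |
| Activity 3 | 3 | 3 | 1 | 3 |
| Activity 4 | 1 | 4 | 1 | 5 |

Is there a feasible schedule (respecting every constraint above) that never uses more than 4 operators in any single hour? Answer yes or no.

The minimum achievable peak is 5; 4 < 5, so no feasible schedule stays within the cap.

no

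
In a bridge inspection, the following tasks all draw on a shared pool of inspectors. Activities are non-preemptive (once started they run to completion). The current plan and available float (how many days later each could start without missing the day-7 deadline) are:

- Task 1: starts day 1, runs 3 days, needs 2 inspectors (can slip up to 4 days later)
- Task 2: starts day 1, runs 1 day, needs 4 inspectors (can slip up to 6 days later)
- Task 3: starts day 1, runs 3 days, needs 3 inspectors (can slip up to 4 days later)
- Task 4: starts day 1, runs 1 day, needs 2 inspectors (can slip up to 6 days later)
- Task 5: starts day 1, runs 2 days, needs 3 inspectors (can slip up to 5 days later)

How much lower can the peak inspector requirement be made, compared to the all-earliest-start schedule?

Early-start peak: d1:14  d2:8  d3:5  d4:0  d5:0  d6:0  d7:0 ⇒ 14.
Leveled (Task 1@1, Task 2@4, Task 3@1, Task 4@5, Task 5@5): d1:5  d2:5  d3:5  d4:4  d5:5  d6:3  d7:0 ⇒ 5.
Reduction 14 − 5 = 9.

9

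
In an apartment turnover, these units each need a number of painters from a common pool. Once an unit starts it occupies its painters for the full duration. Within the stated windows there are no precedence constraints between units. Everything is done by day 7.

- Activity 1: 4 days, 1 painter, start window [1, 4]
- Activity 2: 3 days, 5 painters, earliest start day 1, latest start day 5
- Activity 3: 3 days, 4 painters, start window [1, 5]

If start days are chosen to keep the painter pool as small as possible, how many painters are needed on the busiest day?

Early-start (Activity 1@1, Activity 2@1, Activity 3@1) gives peak 10: d1:10  d2:10  d3:10  d4:1  d5:0  d6:0  d7:0.
Shift Activity 2→5.
Schedule Activity 1@1, Activity 2@5, Activity 3@1: d1:5  d2:5  d3:5  d4:1  d5:5  d6:5  d7:5 — peak 5.
Total painter-days = 31 over 7 days ⇒ peak ≥ ⌈31/7⌉ = 5, so 5 is optimal.

5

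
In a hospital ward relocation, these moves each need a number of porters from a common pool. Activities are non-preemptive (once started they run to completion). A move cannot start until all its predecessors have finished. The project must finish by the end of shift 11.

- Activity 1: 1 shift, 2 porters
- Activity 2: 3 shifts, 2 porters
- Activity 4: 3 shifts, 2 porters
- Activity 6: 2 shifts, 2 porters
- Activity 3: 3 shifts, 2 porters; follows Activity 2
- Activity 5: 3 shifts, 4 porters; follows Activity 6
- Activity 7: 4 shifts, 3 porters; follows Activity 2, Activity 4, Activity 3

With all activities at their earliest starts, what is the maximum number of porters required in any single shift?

8

Early-start schedule: Activity 1@1, Activity 2@1, Activity 4@1, Activity 6@1, Activity 3@4, Activity 5@3, Activity 7@7.
Load per shift: shift 1: 8, shift 2: 6, shift 3: 8, shift 4: 6, shift 5: 6, shift 6: 2, shift 7: 3, shift 8: 3, shift 9: 3, shift 10: 3, shift 11: 0.
Peak is 8.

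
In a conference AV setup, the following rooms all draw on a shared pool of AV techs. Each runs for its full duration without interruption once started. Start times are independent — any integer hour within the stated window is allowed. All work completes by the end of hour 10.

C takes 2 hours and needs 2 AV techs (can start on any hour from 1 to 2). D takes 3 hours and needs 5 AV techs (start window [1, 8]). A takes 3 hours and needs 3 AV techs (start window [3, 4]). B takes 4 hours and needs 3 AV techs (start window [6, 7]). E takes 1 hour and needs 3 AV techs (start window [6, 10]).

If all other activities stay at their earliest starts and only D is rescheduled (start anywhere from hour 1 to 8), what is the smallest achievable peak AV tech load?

8

D@1: h1:7  h2:7  h3:8  h4:3  h5:3  h6:6  h7:3  h8:3  h9:3  h10:0 → peak 8
D@2: h1:2  h2:7  h3:8  h4:8  h5:3  h6:6  h7:3  h8:3  h9:3  h10:0 → peak 8
D@3: h1:2  h2:2  h3:8  h4:8  h5:8  h6:6  h7:3  h8:3  h9:3  h10:0 → peak 8
D@4: h1:2  h2:2  h3:3  h4:8  h5:8  h6:11  h7:3  h8:3  h9:3  h10:0 → peak 11
D@5: h1:2  h2:2  h3:3  h4:3  h5:8  h6:11  h7:8  h8:3  h9:3  h10:0 → peak 11
D@6: h1:2  h2:2  h3:3  h4:3  h5:3  h6:11  h7:8  h8:8  h9:3  h10:0 → peak 11
D@7: h1:2  h2:2  h3:3  h4:3  h5:3  h6:6  h7:8  h8:8  h9:8  h10:0 → peak 8
D@8: h1:2  h2:2  h3:3  h4:3  h5:3  h6:6  h7:3  h8:8  h9:8  h10:5 → peak 8
Best is D@1, peak 8.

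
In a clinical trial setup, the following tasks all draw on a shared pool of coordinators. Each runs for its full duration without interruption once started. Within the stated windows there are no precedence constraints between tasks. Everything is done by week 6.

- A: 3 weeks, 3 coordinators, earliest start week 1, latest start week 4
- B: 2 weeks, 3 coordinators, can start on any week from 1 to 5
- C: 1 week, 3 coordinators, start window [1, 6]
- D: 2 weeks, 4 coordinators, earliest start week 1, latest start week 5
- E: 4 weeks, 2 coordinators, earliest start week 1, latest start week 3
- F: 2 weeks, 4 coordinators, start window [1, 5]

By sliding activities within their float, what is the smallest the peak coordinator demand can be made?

8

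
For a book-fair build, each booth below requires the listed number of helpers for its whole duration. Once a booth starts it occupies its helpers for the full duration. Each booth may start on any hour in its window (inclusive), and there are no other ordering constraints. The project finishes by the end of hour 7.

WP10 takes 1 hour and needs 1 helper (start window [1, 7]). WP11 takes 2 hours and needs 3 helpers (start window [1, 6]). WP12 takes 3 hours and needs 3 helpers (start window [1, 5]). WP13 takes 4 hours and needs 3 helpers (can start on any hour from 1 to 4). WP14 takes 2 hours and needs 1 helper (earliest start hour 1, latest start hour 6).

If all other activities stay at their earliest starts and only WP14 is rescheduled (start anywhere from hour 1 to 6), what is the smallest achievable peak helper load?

10

WP14@1: h1:11  h2:10  h3:6  h4:3  h5:0  h6:0  h7:0 → peak 11
WP14@2: h1:10  h2:10  h3:7  h4:3  h5:0  h6:0  h7:0 → peak 10
WP14@3: h1:10  h2:9  h3:7  h4:4  h5:0  h6:0  h7:0 → peak 10
WP14@4: h1:10  h2:9  h3:6  h4:4  h5:1  h6:0  h7:0 → peak 10
WP14@5: h1:10  h2:9  h3:6  h4:3  h5:1  h6:1  h7:0 → peak 10
WP14@6: h1:10  h2:9  h3:6  h4:3  h5:0  h6:1  h7:1 → peak 10
Best is WP14@2, peak 10.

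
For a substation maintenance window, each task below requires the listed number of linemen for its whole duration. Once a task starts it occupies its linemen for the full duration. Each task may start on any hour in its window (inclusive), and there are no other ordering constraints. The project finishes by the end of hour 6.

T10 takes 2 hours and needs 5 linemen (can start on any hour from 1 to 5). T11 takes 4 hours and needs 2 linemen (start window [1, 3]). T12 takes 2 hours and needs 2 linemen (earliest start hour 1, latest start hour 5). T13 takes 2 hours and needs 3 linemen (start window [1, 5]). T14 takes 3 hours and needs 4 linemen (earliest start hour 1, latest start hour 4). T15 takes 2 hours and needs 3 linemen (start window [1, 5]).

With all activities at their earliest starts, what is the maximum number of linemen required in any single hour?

19

Early-start schedule: T10@1, T11@1, T12@1, T13@1, T14@1, T15@1.
Load per hour: hour 1: 19, hour 2: 19, hour 3: 6, hour 4: 2, hour 5: 0, hour 6: 0.
Peak is 19.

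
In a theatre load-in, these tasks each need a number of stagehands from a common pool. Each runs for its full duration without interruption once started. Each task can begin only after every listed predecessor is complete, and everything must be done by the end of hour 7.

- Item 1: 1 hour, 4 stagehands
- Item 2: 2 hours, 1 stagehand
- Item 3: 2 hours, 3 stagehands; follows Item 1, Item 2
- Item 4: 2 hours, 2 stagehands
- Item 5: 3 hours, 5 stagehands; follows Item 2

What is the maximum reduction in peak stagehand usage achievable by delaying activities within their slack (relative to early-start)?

3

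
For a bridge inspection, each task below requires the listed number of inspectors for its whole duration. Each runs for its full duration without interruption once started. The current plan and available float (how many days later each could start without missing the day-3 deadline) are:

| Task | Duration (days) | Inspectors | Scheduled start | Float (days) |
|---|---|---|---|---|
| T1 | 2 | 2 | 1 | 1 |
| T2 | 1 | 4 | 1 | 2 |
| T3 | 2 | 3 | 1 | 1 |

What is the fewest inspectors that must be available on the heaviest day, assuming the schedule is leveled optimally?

5

Early-start (T1@1, T2@1, T3@1) gives peak 9: d1:9  d2:5  d3:0.
Shift T2→3.
Schedule T1@1, T2@3, T3@1: d1:5  d2:5  d3:4 — peak 5.
Total inspector-days = 14 over 3 days ⇒ peak ≥ ⌈14/3⌉ = 5, so 5 is optimal.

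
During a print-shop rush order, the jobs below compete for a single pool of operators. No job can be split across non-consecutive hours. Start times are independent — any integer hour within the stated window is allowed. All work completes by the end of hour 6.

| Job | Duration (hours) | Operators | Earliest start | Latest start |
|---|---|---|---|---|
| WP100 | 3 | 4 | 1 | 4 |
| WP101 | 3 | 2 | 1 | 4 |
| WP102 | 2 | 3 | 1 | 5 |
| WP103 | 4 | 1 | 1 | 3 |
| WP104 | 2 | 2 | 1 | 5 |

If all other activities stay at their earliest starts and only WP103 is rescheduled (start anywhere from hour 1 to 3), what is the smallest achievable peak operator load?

11

WP103@1: h1:12  h2:12  h3:7  h4:1  h5:0  h6:0 → peak 12
WP103@2: h1:11  h2:12  h3:7  h4:1  h5:1  h6:0 → peak 12
WP103@3: h1:11  h2:11  h3:7  h4:1  h5:1  h6:1 → peak 11
Best is WP103@3, peak 11.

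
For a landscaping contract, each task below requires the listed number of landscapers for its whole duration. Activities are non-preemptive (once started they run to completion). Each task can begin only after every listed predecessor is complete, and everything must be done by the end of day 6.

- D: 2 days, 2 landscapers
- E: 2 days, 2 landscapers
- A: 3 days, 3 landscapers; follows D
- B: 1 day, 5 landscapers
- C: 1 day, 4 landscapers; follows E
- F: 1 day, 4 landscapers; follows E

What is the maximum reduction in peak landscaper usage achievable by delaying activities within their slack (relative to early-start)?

Early-start peak: d1:9  d2:4  d3:11  d4:3  d5:3  d6:0 ⇒ 11.
Leveled (D@1, E@1, A@3, B@6, C@3, F@4): d1:4  d2:4  d3:7  d4:7  d5:3  d6:5 ⇒ 7.
Reduction 11 − 7 = 4.

4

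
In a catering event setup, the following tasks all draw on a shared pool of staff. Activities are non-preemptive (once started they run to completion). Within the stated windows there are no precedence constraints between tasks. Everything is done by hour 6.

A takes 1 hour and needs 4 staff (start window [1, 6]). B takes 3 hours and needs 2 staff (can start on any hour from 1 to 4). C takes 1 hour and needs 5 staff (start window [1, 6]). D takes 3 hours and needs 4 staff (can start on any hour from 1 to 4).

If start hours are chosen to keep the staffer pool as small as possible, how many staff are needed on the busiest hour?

Early-start (A@1, B@1, C@1, D@1) gives peak 15: h1:15  h2:6  h3:6  h4:0  h5:0  h6:0.
Shift C→5, D→2.
Schedule A@1, B@1, C@5, D@2: h1:6  h2:6  h3:6  h4:4  h5:5  h6:0 — peak 6.

6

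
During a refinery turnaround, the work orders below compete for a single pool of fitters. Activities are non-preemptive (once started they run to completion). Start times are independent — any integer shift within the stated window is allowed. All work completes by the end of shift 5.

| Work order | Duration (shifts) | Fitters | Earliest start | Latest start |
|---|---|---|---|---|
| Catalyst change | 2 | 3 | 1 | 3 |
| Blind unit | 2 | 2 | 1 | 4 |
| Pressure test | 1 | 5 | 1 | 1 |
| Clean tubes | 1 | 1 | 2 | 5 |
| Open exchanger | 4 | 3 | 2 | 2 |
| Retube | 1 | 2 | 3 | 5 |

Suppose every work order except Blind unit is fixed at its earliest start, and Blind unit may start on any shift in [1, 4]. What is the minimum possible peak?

Blind unit@1: s1:10  s2:9  s3:5  s4:3  s5:3 → peak 10
Blind unit@2: s1:8  s2:9  s3:7  s4:3  s5:3 → peak 9
Blind unit@3: s1:8  s2:7  s3:7  s4:5  s5:3 → peak 8
Blind unit@4: s1:8  s2:7  s3:5  s4:5  s5:5 → peak 8
Best is Blind unit@3, peak 8.

8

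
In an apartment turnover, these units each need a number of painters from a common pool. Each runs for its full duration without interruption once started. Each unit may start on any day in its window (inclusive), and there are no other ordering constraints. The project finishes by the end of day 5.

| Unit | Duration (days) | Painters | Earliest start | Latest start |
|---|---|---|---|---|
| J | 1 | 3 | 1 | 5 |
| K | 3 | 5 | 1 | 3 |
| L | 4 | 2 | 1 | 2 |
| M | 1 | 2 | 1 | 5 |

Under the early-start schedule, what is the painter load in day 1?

12

At early start, day 1 has: J, K, L, M.
Demand: 3 + 5 + 2 + 2 = 12.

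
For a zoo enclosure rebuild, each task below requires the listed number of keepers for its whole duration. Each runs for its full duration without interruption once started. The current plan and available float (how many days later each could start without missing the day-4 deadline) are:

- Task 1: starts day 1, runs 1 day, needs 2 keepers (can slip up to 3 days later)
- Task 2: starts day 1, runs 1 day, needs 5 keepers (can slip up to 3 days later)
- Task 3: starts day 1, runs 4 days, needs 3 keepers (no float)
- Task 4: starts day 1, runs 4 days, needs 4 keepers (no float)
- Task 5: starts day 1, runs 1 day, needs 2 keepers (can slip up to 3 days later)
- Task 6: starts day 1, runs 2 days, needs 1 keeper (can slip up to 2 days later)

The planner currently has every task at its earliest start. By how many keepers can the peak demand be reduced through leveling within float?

5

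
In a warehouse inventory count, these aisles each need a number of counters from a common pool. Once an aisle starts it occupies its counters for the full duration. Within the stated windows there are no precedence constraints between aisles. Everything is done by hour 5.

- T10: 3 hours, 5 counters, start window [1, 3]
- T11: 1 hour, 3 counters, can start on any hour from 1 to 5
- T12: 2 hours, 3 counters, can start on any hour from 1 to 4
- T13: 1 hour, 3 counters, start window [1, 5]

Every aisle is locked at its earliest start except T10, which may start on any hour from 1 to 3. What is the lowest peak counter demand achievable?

9

T10@1: h1:14  h2:8  h3:5  h4:0  h5:0 → peak 14
T10@2: h1:9  h2:8  h3:5  h4:5  h5:0 → peak 9
T10@3: h1:9  h2:3  h3:5  h4:5  h5:5 → peak 9
Best is T10@2, peak 9.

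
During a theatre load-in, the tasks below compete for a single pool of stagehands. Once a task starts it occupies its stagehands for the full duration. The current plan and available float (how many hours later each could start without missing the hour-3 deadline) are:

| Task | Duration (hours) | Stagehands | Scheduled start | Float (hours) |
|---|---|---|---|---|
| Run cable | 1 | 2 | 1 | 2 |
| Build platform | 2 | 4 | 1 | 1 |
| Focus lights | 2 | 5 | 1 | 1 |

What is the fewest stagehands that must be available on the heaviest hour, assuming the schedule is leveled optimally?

Early-start (Run cable@1, Build platform@1, Focus lights@1) gives peak 11: h1:11  h2:9  h3:0.
Shift Focus lights→2.
Schedule Run cable@1, Build platform@1, Focus lights@2: h1:6  h2:9  h3:5 — peak 9.
No arrangement of the 12 feasible schedules does better.

9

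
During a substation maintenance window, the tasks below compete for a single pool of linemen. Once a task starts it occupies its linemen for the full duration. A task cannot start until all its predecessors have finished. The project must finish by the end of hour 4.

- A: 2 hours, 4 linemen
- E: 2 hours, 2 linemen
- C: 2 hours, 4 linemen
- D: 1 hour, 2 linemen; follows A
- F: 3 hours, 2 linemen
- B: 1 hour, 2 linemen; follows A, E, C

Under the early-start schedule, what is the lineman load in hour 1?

At early start, hour 1 has: A, E, C, F.
Demand: 4 + 2 + 4 + 2 = 12.

12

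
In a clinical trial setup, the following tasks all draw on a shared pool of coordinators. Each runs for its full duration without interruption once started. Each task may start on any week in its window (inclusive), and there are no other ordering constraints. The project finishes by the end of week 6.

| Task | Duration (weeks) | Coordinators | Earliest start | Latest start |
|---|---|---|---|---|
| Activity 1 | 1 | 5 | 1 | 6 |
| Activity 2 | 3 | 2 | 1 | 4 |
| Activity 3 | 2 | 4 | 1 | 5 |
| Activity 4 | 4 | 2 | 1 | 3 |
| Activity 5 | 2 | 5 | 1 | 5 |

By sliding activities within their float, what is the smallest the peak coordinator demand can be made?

Early-start (Activity 1@1, Activity 2@1, Activity 3@1, Activity 4@1, Activity 5@1) gives peak 18: w1:18  w2:13  w3:4  w4:2  w5:0  w6:0.
Shift Activity 2→4, Activity 3→2, Activity 5→5.
Schedule Activity 1@1, Activity 2@4, Activity 3@2, Activity 4@1, Activity 5@5: w1:7  w2:6  w3:6  w4:4  w5:7  w6:7 — peak 7.
Total coordinator-weeks = 37 over 6 weeks ⇒ peak ≥ ⌈37/6⌉ = 7, so 7 is optimal.

7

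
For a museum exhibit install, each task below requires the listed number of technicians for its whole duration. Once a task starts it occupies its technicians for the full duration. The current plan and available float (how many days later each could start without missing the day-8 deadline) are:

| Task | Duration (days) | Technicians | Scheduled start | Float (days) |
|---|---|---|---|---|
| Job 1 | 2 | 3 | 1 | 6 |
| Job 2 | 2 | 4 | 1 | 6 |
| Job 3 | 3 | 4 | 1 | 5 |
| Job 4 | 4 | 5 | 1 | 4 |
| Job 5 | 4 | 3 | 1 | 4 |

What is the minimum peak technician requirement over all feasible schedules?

8

Early-start (Job 1@1, Job 2@1, Job 3@1, Job 4@1, Job 5@1) gives peak 19: d1:19  d2:19  d3:12  d4:8  d5:0  d6:0  d7:0  d8:0.
Shift Job 2→3, Job 4→5, Job 5→4.
Schedule Job 1@1, Job 2@3, Job 3@1, Job 4@5, Job 5@4: d1:7  d2:7  d3:8  d4:7  d5:8  d6:8  d7:8  d8:5 — peak 8.
Total technician-days = 58 over 8 days ⇒ peak ≥ ⌈58/8⌉ = 8, so 8 is optimal.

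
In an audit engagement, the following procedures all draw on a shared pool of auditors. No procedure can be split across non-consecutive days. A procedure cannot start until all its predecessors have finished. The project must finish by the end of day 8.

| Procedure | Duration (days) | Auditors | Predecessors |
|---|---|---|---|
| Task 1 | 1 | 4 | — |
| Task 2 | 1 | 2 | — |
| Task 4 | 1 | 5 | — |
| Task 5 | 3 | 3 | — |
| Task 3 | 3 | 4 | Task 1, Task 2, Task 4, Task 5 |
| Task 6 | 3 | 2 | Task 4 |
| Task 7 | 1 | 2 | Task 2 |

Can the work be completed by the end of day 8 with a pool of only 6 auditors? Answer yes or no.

Schedule Task 1@1, Task 2@1, Task 4@2, Task 5@3, Task 3@6, Task 6@3, Task 7@6: d1:6  d2:5  d3:5  d4:5  d5:5  d6:6  d7:4  d8:4 — peak 6 ≤ 6.

yes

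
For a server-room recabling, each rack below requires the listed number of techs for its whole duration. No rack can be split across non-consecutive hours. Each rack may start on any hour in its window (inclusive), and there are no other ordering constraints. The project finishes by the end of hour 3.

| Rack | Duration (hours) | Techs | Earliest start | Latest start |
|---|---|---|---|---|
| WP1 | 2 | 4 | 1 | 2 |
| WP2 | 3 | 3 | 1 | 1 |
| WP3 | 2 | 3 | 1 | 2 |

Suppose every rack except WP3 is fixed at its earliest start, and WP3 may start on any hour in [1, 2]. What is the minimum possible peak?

WP3@1: h1:10  h2:10  h3:3 → peak 10
WP3@2: h1:7  h2:10  h3:6 → peak 10
Best is WP3@1, peak 10.

10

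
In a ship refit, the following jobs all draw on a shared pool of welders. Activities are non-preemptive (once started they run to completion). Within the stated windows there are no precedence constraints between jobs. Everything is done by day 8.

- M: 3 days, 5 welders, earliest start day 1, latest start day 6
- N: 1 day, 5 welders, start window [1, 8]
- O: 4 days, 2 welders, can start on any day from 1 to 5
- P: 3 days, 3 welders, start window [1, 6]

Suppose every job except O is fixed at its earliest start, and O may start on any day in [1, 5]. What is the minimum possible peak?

O@1: d1:15  d2:10  d3:10  d4:2  d5:0  d6:0  d7:0  d8:0 → peak 15
O@2: d1:13  d2:10  d3:10  d4:2  d5:2  d6:0  d7:0  d8:0 → peak 13
O@3: d1:13  d2:8  d3:10  d4:2  d5:2  d6:2  d7:0  d8:0 → peak 13
O@4: d1:13  d2:8  d3:8  d4:2  d5:2  d6:2  d7:2  d8:0 → peak 13
O@5: d1:13  d2:8  d3:8  d4:0  d5:2  d6:2  d7:2  d8:2 → peak 13
Best is O@2, peak 13.

13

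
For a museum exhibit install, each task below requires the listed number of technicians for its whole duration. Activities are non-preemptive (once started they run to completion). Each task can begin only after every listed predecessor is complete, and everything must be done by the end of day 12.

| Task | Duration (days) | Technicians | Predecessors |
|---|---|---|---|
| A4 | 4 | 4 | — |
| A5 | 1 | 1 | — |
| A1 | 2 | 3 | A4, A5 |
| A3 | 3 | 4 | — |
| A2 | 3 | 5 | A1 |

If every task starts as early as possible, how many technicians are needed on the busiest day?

9

Early-start schedule: A4@1, A5@1, A1@5, A3@1, A2@7.
Load per day: day 1: 9, day 2: 8, day 3: 8, day 4: 4, day 5: 3, day 6: 3, day 7: 5, day 8: 5, day 9: 5, day 10: 0, day 11: 0, day 12: 0.
Peak is 9.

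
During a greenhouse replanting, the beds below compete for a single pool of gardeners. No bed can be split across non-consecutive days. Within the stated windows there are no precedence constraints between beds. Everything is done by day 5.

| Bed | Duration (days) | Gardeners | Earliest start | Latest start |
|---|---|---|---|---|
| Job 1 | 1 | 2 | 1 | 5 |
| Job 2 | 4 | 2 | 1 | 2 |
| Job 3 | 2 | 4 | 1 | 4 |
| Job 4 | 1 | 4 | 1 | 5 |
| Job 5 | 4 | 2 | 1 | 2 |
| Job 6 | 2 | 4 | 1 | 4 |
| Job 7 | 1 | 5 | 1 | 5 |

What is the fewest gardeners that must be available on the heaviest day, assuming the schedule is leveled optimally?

10

Early-start (Job 1@1, Job 2@1, Job 3@1, Job 4@1, Job 5@1, Job 6@1, Job 7@1) gives peak 23: d1:23  d2:12  d3:4  d4:4  d5:0.
Shift Job 4→3, Job 6→4, Job 7→5.
Schedule Job 1@1, Job 2@1, Job 3@1, Job 4@3, Job 5@1, Job 6@4, Job 7@5: d1:10  d2:8  d3:8  d4:8  d5:9 — peak 10.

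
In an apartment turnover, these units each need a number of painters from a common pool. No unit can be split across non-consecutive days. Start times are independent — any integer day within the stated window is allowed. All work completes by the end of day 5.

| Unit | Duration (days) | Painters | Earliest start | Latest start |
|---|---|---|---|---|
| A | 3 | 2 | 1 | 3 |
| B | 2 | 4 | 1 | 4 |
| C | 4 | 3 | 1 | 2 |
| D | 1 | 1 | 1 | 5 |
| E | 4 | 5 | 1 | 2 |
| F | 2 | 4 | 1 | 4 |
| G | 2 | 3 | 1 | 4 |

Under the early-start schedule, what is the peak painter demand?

22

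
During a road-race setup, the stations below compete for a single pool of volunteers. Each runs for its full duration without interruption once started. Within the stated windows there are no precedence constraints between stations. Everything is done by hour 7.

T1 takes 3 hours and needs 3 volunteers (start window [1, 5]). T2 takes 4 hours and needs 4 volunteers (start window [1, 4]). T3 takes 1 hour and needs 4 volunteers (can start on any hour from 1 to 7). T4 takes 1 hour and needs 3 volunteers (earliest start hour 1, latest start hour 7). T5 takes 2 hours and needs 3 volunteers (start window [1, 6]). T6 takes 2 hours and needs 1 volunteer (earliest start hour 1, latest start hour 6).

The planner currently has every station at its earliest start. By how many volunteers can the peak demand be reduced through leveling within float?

11

Early-start peak: h1:18  h2:11  h3:7  h4:4  h5:0  h6:0  h7:0 ⇒ 18.
Leveled (T1@1, T2@1, T3@5, T4@4, T5@5, T6@6): h1:7  h2:7  h3:7  h4:7  h5:7  h6:4  h7:1 ⇒ 7.
Reduction 18 − 7 = 11.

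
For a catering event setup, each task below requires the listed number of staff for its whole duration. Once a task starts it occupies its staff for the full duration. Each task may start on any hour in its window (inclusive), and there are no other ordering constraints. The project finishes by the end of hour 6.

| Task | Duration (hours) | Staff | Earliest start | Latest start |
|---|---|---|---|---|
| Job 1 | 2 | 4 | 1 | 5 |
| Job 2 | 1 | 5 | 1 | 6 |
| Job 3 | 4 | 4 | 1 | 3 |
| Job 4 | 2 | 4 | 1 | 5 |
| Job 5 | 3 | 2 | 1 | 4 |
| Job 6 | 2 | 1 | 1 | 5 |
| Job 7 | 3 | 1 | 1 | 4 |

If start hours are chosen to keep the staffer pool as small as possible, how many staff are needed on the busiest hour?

Early-start (Job 1@1, Job 2@1, Job 3@1, Job 4@1, Job 5@1, Job 6@1, Job 7@1) gives peak 21: h1:21  h2:16  h3:7  h4:4  h5:0  h6:0.
Shift Job 3→3, Job 4→2, Job 5→4, Job 6→2, Job 7→4.
Schedule Job 1@1, Job 2@1, Job 3@3, Job 4@2, Job 5@4, Job 6@2, Job 7@4: h1:9  h2:9  h3:9  h4:7  h5:7  h6:7 — peak 9.

9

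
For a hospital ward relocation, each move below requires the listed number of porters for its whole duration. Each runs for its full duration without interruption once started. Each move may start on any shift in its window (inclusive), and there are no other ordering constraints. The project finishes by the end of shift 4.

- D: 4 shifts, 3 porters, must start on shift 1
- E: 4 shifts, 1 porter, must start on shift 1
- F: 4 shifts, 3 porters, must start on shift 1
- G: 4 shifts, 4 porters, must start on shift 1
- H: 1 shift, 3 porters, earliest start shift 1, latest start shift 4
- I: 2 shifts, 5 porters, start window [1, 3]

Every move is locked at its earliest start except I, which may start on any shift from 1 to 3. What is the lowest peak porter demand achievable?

I@1: s1:19  s2:16  s3:11  s4:11 → peak 19
I@2: s1:14  s2:16  s3:16  s4:11 → peak 16
I@3: s1:14  s2:11  s3:16  s4:16 → peak 16
Best is I@2, peak 16.

16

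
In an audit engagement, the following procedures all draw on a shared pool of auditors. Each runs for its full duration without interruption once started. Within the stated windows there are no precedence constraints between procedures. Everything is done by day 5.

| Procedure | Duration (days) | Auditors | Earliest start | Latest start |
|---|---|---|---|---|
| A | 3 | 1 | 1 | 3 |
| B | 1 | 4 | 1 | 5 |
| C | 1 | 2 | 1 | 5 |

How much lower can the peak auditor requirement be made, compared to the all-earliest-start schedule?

3

Early-start peak: d1:7  d2:1  d3:1  d4:0  d5:0 ⇒ 7.
Leveled (A@1, B@4, C@1): d1:3  d2:1  d3:1  d4:4  d5:0 ⇒ 4.
Reduction 7 − 4 = 3.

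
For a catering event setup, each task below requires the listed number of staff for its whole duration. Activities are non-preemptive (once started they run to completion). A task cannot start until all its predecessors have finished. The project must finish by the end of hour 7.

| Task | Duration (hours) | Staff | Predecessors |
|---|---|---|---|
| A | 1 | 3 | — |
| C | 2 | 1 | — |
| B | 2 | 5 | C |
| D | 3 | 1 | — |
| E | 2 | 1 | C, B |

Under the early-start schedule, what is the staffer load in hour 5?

At early start, hour 5 has: E.
Demand: 1 = 1.

1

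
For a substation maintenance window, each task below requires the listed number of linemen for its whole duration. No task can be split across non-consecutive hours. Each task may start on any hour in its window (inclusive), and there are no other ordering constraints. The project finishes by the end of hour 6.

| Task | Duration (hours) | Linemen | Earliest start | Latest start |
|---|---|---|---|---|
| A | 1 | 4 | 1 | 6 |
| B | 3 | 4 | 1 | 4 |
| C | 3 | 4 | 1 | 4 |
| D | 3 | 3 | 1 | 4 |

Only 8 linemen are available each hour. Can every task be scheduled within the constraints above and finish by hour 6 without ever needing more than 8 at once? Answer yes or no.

yes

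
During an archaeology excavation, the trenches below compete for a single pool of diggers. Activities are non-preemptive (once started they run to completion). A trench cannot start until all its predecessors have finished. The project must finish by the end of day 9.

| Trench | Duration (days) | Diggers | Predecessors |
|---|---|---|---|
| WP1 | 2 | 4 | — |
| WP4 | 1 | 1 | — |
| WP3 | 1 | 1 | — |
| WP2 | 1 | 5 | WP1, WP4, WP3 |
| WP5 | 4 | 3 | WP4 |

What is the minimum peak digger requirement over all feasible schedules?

5

Early-start (WP1@1, WP4@1, WP3@1, WP2@3, WP5@2) gives peak 8: d1:6  d2:7  d3:8  d4:3  d5:3  d6:0  d7:0  d8:0  d9:0.
Shift WP3→2, WP5→4.
Schedule WP1@1, WP4@1, WP3@2, WP2@3, WP5@4: d1:5  d2:5  d3:5  d4:3  d5:3  d6:3  d7:3  d8:0  d9:0 — peak 5.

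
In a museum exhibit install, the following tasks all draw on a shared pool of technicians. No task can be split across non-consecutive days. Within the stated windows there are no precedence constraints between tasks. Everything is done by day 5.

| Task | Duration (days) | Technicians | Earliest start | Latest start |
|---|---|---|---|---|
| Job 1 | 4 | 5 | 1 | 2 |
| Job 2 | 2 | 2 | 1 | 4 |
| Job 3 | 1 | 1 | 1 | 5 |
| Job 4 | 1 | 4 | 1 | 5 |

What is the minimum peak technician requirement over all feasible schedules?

Early-start (Job 1@1, Job 2@1, Job 3@1, Job 4@1) gives peak 12: d1:12  d2:7  d3:5  d4:5  d5:0.
Shift Job 3→3, Job 4→5.
Schedule Job 1@1, Job 2@1, Job 3@3, Job 4@5: d1:7  d2:7  d3:6  d4:5  d5:4 — peak 7.

7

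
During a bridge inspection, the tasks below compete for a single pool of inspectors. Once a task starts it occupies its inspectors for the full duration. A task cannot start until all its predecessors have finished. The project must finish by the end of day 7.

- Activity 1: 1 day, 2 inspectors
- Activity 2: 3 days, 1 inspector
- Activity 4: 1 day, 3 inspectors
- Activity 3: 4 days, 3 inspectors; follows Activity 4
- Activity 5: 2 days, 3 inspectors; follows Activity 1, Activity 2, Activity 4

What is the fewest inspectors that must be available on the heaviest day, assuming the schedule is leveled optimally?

Early-start (Activity 1@1, Activity 2@1, Activity 4@1, Activity 3@2, Activity 5@4) gives peak 6: d1:6  d2:4  d3:4  d4:6  d5:6  d6:0  d7:0.
Shift Activity 2→2, Activity 5→6.
Schedule Activity 1@1, Activity 2@2, Activity 4@1, Activity 3@2, Activity 5@6: d1:5  d2:4  d3:4  d4:4  d5:3  d6:3  d7:3 — peak 5.

5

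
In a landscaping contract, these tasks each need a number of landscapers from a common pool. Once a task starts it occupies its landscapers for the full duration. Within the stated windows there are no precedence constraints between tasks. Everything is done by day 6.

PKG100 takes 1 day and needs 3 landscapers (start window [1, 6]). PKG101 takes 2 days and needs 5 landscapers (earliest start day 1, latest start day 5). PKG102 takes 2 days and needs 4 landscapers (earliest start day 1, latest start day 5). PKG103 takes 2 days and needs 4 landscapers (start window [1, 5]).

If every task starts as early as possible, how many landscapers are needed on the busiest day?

16

Early-start schedule: PKG100@1, PKG101@1, PKG102@1, PKG103@1.
Load per day: day 1: 16, day 2: 13, day 3: 0, day 4: 0, day 5: 0, day 6: 0.
Peak is 16.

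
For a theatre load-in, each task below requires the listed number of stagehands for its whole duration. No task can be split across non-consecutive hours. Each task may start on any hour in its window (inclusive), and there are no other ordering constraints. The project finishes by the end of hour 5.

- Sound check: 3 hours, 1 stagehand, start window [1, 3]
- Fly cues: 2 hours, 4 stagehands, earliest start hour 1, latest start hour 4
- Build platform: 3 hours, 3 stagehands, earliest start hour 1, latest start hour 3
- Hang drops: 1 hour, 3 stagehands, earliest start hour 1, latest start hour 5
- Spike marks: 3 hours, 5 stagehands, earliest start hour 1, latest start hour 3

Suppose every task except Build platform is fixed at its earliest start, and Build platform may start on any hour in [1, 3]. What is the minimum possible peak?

13

Build platform@1: h1:16  h2:13  h3:9  h4:0  h5:0 → peak 16
Build platform@2: h1:13  h2:13  h3:9  h4:3  h5:0 → peak 13
Build platform@3: h1:13  h2:10  h3:9  h4:3  h5:3 → peak 13
Best is Build platform@2, peak 13.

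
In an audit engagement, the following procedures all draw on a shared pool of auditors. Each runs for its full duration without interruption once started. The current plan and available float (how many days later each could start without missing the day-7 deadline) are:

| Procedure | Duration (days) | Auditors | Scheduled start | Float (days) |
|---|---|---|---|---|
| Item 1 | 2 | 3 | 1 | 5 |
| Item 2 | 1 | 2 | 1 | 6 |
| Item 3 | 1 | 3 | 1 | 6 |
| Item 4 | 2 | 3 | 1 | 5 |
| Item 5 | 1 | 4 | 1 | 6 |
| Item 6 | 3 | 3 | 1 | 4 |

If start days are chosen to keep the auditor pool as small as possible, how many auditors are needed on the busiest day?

6

Early-start (Item 1@1, Item 2@1, Item 3@1, Item 4@1, Item 5@1, Item 6@1) gives peak 18: d1:18  d2:9  d3:3  d4:0  d5:0  d6:0  d7:0.
Shift Item 3→2, Item 4→3, Item 5→6, Item 6→3.
Schedule Item 1@1, Item 2@1, Item 3@2, Item 4@3, Item 5@6, Item 6@3: d1:5  d2:6  d3:6  d4:6  d5:3  d6:4  d7:0 — peak 6.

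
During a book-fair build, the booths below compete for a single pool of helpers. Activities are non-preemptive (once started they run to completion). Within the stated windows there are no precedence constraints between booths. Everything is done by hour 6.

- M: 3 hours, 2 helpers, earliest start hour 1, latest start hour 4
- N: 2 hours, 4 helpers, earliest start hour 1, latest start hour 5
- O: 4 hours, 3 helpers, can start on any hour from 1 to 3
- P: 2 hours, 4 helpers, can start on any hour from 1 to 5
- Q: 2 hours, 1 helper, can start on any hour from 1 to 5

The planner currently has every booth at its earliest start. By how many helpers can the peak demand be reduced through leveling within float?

7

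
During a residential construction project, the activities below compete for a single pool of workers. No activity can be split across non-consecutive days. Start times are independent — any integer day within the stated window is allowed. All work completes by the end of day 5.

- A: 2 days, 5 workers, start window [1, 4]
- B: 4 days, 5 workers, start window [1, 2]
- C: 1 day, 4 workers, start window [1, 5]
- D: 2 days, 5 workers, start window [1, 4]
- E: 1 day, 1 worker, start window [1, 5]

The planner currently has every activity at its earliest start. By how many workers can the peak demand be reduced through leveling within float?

10

Early-start peak: d1:20  d2:15  d3:5  d4:5  d5:0 ⇒ 20.
Leveled (A@1, B@1, C@3, D@4, E@3): d1:10  d2:10  d3:10  d4:10  d5:5 ⇒ 10.
Reduction 20 − 10 = 10.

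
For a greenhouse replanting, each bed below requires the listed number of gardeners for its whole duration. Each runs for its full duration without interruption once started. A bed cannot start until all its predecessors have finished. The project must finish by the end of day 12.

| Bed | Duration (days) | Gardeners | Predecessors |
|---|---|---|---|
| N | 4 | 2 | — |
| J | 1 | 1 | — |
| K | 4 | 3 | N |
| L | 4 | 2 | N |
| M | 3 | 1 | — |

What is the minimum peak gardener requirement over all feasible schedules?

3

Early-start (N@1, J@1, K@5, L@5, M@1) gives peak 5: d1:4  d2:3  d3:3  d4:2  d5:5  d6:5  d7:5  d8:5  d9:0  d10:0  d11:0  d12:0.
Shift L→9, M→2.
Schedule N@1, J@1, K@5, L@9, M@2: d1:3  d2:3  d3:3  d4:3  d5:3  d6:3  d7:3  d8:3  d9:2  d10:2  d11:2  d12:2 — peak 3.
Total gardener-days = 32 over 12 days ⇒ peak ≥ ⌈32/12⌉ = 3, so 3 is optimal.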